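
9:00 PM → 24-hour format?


21:00

Input: 9:00 PM
PM: 9 + 12 = 21


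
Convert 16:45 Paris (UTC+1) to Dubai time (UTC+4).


Time difference = UTC+4 - UTC+1 = +3 hours
New hour = (16 + 3) mod 24
= 19 mod 24 = 19
Minutes unchanged → 19:45

19:45


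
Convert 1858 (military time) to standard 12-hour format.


6:58 PM

Hour: 18
18 - 12 = 6 → PM


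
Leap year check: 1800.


No

Rules: divisible by 4 AND (not by 100 OR by 400)
1800 ÷ 4 = 450 exactly → divisible by 4
1800 ÷ 100 = 18 exactly → divisible by 100
1800 ÷ 400 = 4 remainder 200 → not divisible by 400
Divisible by 100 but not by 400 → not a leap year


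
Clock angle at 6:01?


174.5°

Hour hand = 6×30 + 1×0.5 = 180.5°
Minute hand = 1×6 = 6°
Difference = |180.5 - 6| = 174.5°


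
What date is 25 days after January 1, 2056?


January 26, 2056

Start: January 1, 2056
Add 25 days
January 1 + 25 = January 26, 2056


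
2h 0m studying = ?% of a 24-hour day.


8.3%

Time: 120 minutes
Day: 1440 minutes
Percentage = (120/1440) × 100 ≈ 8.3%


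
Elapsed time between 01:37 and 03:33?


End time in minutes: 3×60 + 33 = 213
Start time in minutes: 1×60 + 37 = 97
Difference = 213 - 97 = 116 minutes
= 1 hours 56 minutes

1h 56m


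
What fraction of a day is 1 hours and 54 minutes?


Total minutes: 1×60 + 54 = 114
Day = 24×60 = 1440 minutes
Fraction = 114/1440 ≈ 0.0792
As a percentage: 114/1440 × 100 ≈ 7.92%

0.0792 (7.92%)


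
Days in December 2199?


31 days

Month: December (month 12)
December has 31 days


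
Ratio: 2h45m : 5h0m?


Duration 1: 165 minutes
Duration 2: 300 minutes
Ratio = 165:300
GCD = 15
Simplified = 11:20
As a decimal: 11/20 = 0.55

11:20 (0.55)


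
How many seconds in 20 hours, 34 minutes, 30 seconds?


74070 seconds

Hours: 20 × 3600 = 72000
Minutes: 34 × 60 = 2040
Seconds: 30
Total = 72000 + 2040 + 30 = 74070


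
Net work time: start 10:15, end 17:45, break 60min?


Total time = (17×60+45) - (10×60+15)
= 1065 - 615 = 450 min
Minus break: 450 - 60 = 390 min
= 6h 30m

6h 30m (390 minutes)


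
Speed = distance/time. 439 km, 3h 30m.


Distance: 439 km
Time: 3h 30m = 210 min = 210/60 = 7/2 hours
Speed = 439 ÷ (7/2) = 439 × 2 / 7 = 878/7 ≈ 125.4 km/h

125.4 km/h


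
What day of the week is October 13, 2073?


Friday

Zeller's congruence:
q=13, m=10, k=73, j=20
h = (13 + ⌊13×11/5⌋ + 73 + ⌊73/4⌋ + ⌊20/4⌋ - 2×20) mod 7
= (13 + 28 + 73 + 18 + 5 - 40) mod 7
= 97 mod 7 = 6
h=6 → Friday


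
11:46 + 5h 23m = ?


17:09

Start: 706 minutes from midnight
Add: 323 minutes
Total: 1029 minutes
Hours: 1029 ÷ 60 = 17 remainder 9


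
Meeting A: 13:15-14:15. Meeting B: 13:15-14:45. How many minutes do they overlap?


Meeting A: 795-855 (in minutes from midnight)
Meeting B: 795-885
Overlap start = max(795, 795) = 795
Overlap end = min(855, 885) = 855
Overlap = max(0, 855 - 795) = 60 min

60 minutes


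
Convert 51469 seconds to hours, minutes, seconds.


14h 17m 49s

Hours: 51469 ÷ 3600 = 14 remainder 1069
Minutes: 1069 ÷ 60 = 17 remainder 49
Seconds: 49


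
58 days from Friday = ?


Start: Friday (index 4)
(4 + 58) mod 7
= 62 mod 7
= 6
Index 6 → Sunday

Sunday


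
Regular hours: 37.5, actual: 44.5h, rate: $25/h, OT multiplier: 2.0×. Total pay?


$1287.50

Regular: 37.5h × $25 = $937.50
Overtime: 44.5 - 37.5 = 7.0h
OT pay: 7.0h × $25 × 2.0 = $350.00
Total = $937.50 + $350.00 = $1287.50


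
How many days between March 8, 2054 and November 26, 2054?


From March 8, 2054 to November 26, 2054
Rest of March 2054: 31 - 8 = 23
Full months: April 30, May 31, June 30, July 31, August 31, September 30, October 31
Days into November 2054: 26
Total = 23 + 30 + 31 + 30 + 31 + 31 + 30 + 31 + 26 = 263 days

263 days


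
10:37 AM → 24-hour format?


10:37

Input: 10:37 AM
AM hour stays: 10


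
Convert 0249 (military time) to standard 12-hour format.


2:49 AM

Hour: 2
2 < 12 → AM


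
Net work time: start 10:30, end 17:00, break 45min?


5h 45m (345 minutes)

Total time = (17×60+0) - (10×60+30)
= 1020 - 630 = 390 min
Minus break: 390 - 45 = 345 min
= 5h 45m


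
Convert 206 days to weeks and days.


29 weeks 3 days

Weeks: 206 ÷ 7 = 29 remainder 3


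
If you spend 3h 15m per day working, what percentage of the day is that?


13.5%

Time: 195 minutes
Day: 1440 minutes
Percentage = (195/1440) × 100 ≈ 13.5%


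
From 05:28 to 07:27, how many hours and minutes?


End time in minutes: 7×60 + 27 = 447
Start time in minutes: 5×60 + 28 = 328
Difference = 447 - 328 = 119 minutes
= 1 hours 59 minutes

1h 59m


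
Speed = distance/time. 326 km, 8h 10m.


Distance: 326 km
Time: 8h 10m = 490 min = 490/60 = 49/6 hours
Speed = 326 ÷ (49/6) = 326 × 6 / 49 = 1956/49 ≈ 39.9 km/h

39.9 km/h


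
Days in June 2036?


Month: June (month 6)
June has 30 days

30 days


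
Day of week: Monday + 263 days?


Start: Monday (index 0)
(0 + 263) mod 7
= 263 mod 7
= 4
Index 4 → Friday

Friday


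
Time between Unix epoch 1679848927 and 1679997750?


148823 seconds (41.3 hours / 1.72 days)

Difference = 1679997750 - 1679848927 = 148823 seconds
In hours: 148823 / 3600 ≈ 41.3
In days: 148823 / 86400 ≈ 1.72


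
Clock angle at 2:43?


Hour hand = 2×30 + 43×0.5 = 81.5°
Minute hand = 43×6 = 258°
Difference = |81.5 - 258| = 176.5°

176.5°


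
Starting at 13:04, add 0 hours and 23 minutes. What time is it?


Start: 784 minutes from midnight
Add: 23 minutes
Total: 807 minutes
Hours: 807 ÷ 60 = 13 remainder 27

13:27


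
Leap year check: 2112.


Rules: divisible by 4 AND (not by 100 OR by 400)
2112 ÷ 4 = 528 exactly → divisible by 4
2112 ÷ 100 = 21 remainder 12 → not divisible by 100
Divisible by 4 but not by 100 → leap year

Yes


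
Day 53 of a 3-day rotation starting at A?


Shifts: A, B, C
Start: A (index 0)
Day 53: (0 + 53 - 1) mod 3
= 52 mod 3
= 1
Index 1 → shift B

Shift B


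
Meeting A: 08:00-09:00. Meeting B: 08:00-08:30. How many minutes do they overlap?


Meeting A: 480-540 (in minutes from midnight)
Meeting B: 480-510
Overlap start = max(480, 480) = 480
Overlap end = min(540, 510) = 510
Overlap = max(0, 510 - 480) = 30 min

30 minutes


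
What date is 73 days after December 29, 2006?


March 12, 2007

Start: December 29, 2006
Add 73 days
December 29 → January 1: 31 - 29 + 1 = 3 days (73 - 3 = 70 left)
January 1 → February 1: 31 - 1 + 1 = 31 days (70 - 31 = 39 left)
February 1 → March 1: 28 - 1 + 1 = 28 days (39 - 28 = 11 left)
March 1 + 11 = March 12, 2007


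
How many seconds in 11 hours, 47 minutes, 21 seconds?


Hours: 11 × 3600 = 39600
Minutes: 47 × 60 = 2820
Seconds: 21
Total = 39600 + 2820 + 21 = 42441

42441 seconds


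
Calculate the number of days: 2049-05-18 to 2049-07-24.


67 days

From May 18, 2049 to July 24, 2049
Rest of May 2049: 31 - 18 = 13
Full months: June 30
Days into July 2049: 24
Total = 13 + 30 + 24 = 67 days


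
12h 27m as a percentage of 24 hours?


0.5188 (51.88%)

Total minutes: 12×60 + 27 = 747
Day = 24×60 = 1440 minutes
Fraction = 747/1440 ≈ 0.5188
As a percentage: 747/1440 × 100 ≈ 51.88%


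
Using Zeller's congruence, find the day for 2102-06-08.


Zeller's congruence:
q=8, m=6, k=2, j=21
h = (8 + ⌊13×7/5⌋ + 2 + ⌊2/4⌋ + ⌊21/4⌋ - 2×21) mod 7
= (8 + 18 + 2 + 0 + 5 - 42) mod 7
= -9 mod 7 = 5
h=5 → Thursday

Thursday


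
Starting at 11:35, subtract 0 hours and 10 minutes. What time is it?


Start: 695 minutes from midnight
Subtract: 10 minutes
Remaining: 695 - 10 = 685
Hours: 11, Minutes: 25

11:25


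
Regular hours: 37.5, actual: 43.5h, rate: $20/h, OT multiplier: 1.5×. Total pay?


$930.00

Regular: 37.5h × $20 = $750.00
Overtime: 43.5 - 37.5 = 6.0h
OT pay: 6.0h × $20 × 1.5 = $180.00
Total = $750.00 + $180.00 = $930.00


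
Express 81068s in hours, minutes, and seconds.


Hours: 81068 ÷ 3600 = 22 remainder 1868
Minutes: 1868 ÷ 60 = 31 remainder 8
Seconds: 8

22h 31m 8s


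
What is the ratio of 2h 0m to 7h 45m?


Duration 1: 120 minutes
Duration 2: 465 minutes
Ratio = 120:465
GCD = 15
Simplified = 8:31
As a decimal: 8/31 ≈ 0.26

8:31 (0.26)


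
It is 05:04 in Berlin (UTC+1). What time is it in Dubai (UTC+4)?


08:04

Time difference = UTC+4 - UTC+1 = +3 hours
New hour = (5 + 3) mod 24
= 8 mod 24 = 8
Minutes unchanged → 08:04


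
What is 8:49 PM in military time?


Input: 8:49 PM
PM: 8 + 12 = 20

20:49


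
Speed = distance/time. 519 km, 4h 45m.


109.3 km/h

Distance: 519 km
Time: 4h 45m = 285 min = 285/60 = 19/4 hours
Speed = 519 ÷ (19/4) = 519 × 4 / 19 = 2076/19 ≈ 109.3 km/h


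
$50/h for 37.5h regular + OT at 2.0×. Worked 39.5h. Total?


Regular: 37.5h × $50 = $1875.00
Overtime: 39.5 - 37.5 = 2.0h
OT pay: 2.0h × $50 × 2.0 = $200.00
Total = $1875.00 + $200.00 = $2075.00

$2075.00


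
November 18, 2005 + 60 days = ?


Start: November 18, 2005
Add 60 days
November 18 → December 1: 30 - 18 + 1 = 13 days (60 - 13 = 47 left)
December 1 → January 1: 31 - 1 + 1 = 31 days (47 - 31 = 16 left)
January 1 + 16 = January 17, 2006

January 17, 2006


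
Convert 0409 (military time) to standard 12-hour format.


4:09 AM

Hour: 4
4 < 12 → AM


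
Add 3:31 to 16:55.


20:26

Start: 1015 minutes from midnight
Add: 211 minutes
Total: 1226 minutes
Hours: 1226 ÷ 60 = 20 remainder 26


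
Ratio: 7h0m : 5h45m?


Duration 1: 420 minutes
Duration 2: 345 minutes
Ratio = 420:345
GCD = 15
Simplified = 28:23
As a decimal: 28/23 ≈ 1.22

28:23 (1.22)


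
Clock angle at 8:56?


68.0°

Hour hand = 8×30 + 56×0.5 = 268.0°
Minute hand = 56×6 = 336°
Difference = |268.0 - 336| = 68.0°


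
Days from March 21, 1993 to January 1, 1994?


From March 21, 1993 to January 1, 1994
Rest of March 1993: 31 - 21 = 10
Full months: April 30, May 31, June 30, July 31, August 31, September 30, October 31, November 30, December 31
Days into January 1994: 1
Total = 10 + 30 + 31 + 30 + 31 + 31 + 30 + 31 + 30 + 31 + 1 = 286 days

286 days


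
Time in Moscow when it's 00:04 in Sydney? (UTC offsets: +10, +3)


17:04 (previous day)

Time difference = UTC+3 - UTC+10 = -7 hours
New hour = (0 -7) mod 24
= -7 mod 24 = 17
Minutes unchanged → 17:04; -7 < 0 → previous day


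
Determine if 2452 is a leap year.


Rules: divisible by 4 AND (not by 100 OR by 400)
2452 ÷ 4 = 613 exactly → divisible by 4
2452 ÷ 100 = 24 remainder 52 → not divisible by 100
Divisible by 4 but not by 100 → leap year

Yes


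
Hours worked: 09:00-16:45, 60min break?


Total time = (16×60+45) - (9×60+0)
= 1005 - 540 = 465 min
Minus break: 465 - 60 = 405 min
= 6h 45m

6h 45m (405 minutes)


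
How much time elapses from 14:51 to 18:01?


End time in minutes: 18×60 + 1 = 1081
Start time in minutes: 14×60 + 51 = 891
Difference = 1081 - 891 = 190 minutes
= 3 hours 10 minutes

3h 10m


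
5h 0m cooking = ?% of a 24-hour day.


20.8%

Time: 300 minutes
Day: 1440 minutes
Percentage = (300/1440) × 100 ≈ 20.8%


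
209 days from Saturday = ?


Start: Saturday (index 5)
(5 + 209) mod 7
= 214 mod 7
= 4
Index 4 → Friday

Friday


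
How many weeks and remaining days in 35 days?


5 weeks 0 days

Weeks: 35 ÷ 7 = 5 remainder 0


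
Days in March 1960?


31 days

Month: March (month 3)
March has 31 days


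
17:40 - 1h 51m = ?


Start: 1060 minutes from midnight
Subtract: 111 minutes
Remaining: 1060 - 111 = 949
Hours: 15, Minutes: 49

15:49


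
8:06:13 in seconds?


29173 seconds

Hours: 8 × 3600 = 28800
Minutes: 6 × 60 = 360
Seconds: 13
Total = 28800 + 360 + 13 = 29173


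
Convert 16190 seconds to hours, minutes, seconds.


Hours: 16190 ÷ 3600 = 4 remainder 1790
Minutes: 1790 ÷ 60 = 29 remainder 50
Seconds: 50

4h 29m 50s


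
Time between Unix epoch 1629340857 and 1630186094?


Difference = 1630186094 - 1629340857 = 845237 seconds
In hours: 845237 / 3600 ≈ 234.8
In days: 845237 / 86400 ≈ 9.78

845237 seconds (234.8 hours / 9.78 days)


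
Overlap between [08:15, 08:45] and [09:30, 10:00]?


Meeting A: 495-525 (in minutes from midnight)
Meeting B: 570-600
Overlap start = max(495, 570) = 570
Overlap end = min(525, 600) = 525
Overlap = max(0, 525 - 570) = 0 min

0 minutes


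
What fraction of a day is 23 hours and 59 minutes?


0.9993 (99.93%)

Total minutes: 23×60 + 59 = 1439
Day = 24×60 = 1440 minutes
Fraction = 1439/1440 ≈ 0.9993
As a percentage: 1439/1440 × 100 ≈ 99.93%


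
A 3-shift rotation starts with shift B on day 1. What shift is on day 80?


Shift C

Shifts: A, B, C
Start: B (index 1)
Day 80: (1 + 80 - 1) mod 3
= 80 mod 3
= 2
Index 2 → shift C


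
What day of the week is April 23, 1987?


Thursday

Zeller's congruence:
q=23, m=4, k=87, j=19
h = (23 + ⌊13×5/5⌋ + 87 + ⌊87/4⌋ + ⌊19/4⌋ - 2×19) mod 7
= (23 + 13 + 87 + 21 + 4 - 38) mod 7
= 110 mod 7 = 5
h=5 → Thursday


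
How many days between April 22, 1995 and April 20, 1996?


From April 22, 1995 to April 20, 1996
Rest of April 1995: 30 - 22 = 8
Full months: May 31, June 30, July 31, August 31, September 30, October 31, November 30, December 31, January 31, February 1996 29, March 31
Days into April 1996: 20
Total = 8 + 31 + 30 + 31 + 31 + 30 + 31 + 30 + 31 + 31 + 29 + 31 + 20 = 364 days

364 days


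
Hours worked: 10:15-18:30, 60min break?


7h 15m (435 minutes)

Total time = (18×60+30) - (10×60+15)
= 1110 - 615 = 495 min
Minus break: 495 - 60 = 435 min
= 7h 15m


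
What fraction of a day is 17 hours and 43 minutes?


0.7382 (73.82%)

Total minutes: 17×60 + 43 = 1063
Day = 24×60 = 1440 minutes
Fraction = 1063/1440 ≈ 0.7382
As a percentage: 1063/1440 × 100 ≈ 73.82%


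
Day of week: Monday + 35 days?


Start: Monday (index 0)
(0 + 35) mod 7
= 35 mod 7
= 0
Index 0 → Monday

Monday


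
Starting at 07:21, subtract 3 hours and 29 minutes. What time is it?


03:52

Start: 441 minutes from midnight
Subtract: 209 minutes
Remaining: 441 - 209 = 232
Hours: 3, Minutes: 52


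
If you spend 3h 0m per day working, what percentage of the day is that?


Time: 180 minutes
Day: 1440 minutes
Percentage = (180/1440) × 100 = 12.5%

12.5%


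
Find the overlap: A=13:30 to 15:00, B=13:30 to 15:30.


Meeting A: 810-900 (in minutes from midnight)
Meeting B: 810-930
Overlap start = max(810, 810) = 810
Overlap end = min(900, 930) = 900
Overlap = max(0, 900 - 810) = 90 min

90 minutes


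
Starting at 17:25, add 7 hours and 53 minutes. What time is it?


Start: 1045 minutes from midnight
Add: 473 minutes
Total: 1518 minutes
Hours: 1518 ÷ 60 = 25 remainder 18
25 ≥ 24 → 25 - 24 = 1 (next day)

01:18 (next day)


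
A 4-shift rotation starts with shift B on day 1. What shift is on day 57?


Shift B

Shifts: A, B, C, D
Start: B (index 1)
Day 57: (1 + 57 - 1) mod 4
= 57 mod 4
= 1
Index 1 → shift B


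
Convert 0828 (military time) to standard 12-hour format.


Hour: 8
8 < 12 → AM

8:28 AM


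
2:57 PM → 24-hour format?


Input: 2:57 PM
PM: 2 + 12 = 14

14:57


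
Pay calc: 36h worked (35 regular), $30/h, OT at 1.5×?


$1095.00

Regular: 35h × $30 = $1050.00
Overtime: 36 - 35 = 1h
OT pay: 1h × $30 × 1.5 = $45.00
Total = $1050.00 + $45.00 = $1095.00


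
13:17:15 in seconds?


Hours: 13 × 3600 = 46800
Minutes: 17 × 60 = 1020
Seconds: 15
Total = 46800 + 1020 + 15 = 47835

47835 seconds


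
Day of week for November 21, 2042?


Friday

Zeller's congruence:
q=21, m=11, k=42, j=20
h = (21 + ⌊13×12/5⌋ + 42 + ⌊42/4⌋ + ⌊20/4⌋ - 2×20) mod 7
= (21 + 31 + 42 + 10 + 5 - 40) mod 7
= 69 mod 7 = 6
h=6 → Friday


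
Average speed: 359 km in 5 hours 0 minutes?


Distance: 359 km
Time: 5 hours
Speed = 359 / 5 = 71.8 km/h

71.8 km/h


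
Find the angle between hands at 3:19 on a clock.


14.5°

Hour hand = 3×30 + 19×0.5 = 99.5°
Minute hand = 19×6 = 114°
Difference = |99.5 - 114| = 14.5°


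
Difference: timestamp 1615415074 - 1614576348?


838726 seconds (233.0 hours / 9.71 days)

Difference = 1615415074 - 1614576348 = 838726 seconds
In hours: 838726 / 3600 ≈ 233.0
In days: 838726 / 86400 ≈ 9.71


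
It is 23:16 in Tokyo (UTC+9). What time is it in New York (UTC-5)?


Time difference = UTC-5 - UTC+9 = -14 hours
New hour = (23 -14) mod 24
= 9 mod 24 = 9
Minutes unchanged → 09:16

09:16


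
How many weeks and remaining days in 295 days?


42 weeks 1 days

Weeks: 295 ÷ 7 = 42 remainder 1


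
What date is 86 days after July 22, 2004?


Start: July 22, 2004
Add 86 days
July 22 → August 1: 31 - 22 + 1 = 10 days (86 - 10 = 76 left)
August 1 → September 1: 31 - 1 + 1 = 31 days (76 - 31 = 45 left)
September 1 → October 1: 30 - 1 + 1 = 30 days (45 - 30 = 15 left)
October 1 + 15 = October 16, 2004

October 16, 2004


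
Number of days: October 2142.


Month: October (month 10)
October has 31 days

31 days


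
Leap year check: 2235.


No

Rules: divisible by 4 AND (not by 100 OR by 400)
2235 ÷ 4 = 558 remainder 3 → not divisible by 4
Not divisible by 4 → not a leap year


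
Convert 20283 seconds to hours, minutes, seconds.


Hours: 20283 ÷ 3600 = 5 remainder 2283
Minutes: 2283 ÷ 60 = 38 remainder 3
Seconds: 3

5h 38m 3s


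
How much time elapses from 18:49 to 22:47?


End time in minutes: 22×60 + 47 = 1367
Start time in minutes: 18×60 + 49 = 1129
Difference = 1367 - 1129 = 238 minutes
= 3 hours 58 minutes

3h 58m


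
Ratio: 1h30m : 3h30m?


Duration 1: 90 minutes
Duration 2: 210 minutes
Ratio = 90:210
GCD = 30
Simplified = 3:7
As a decimal: 3/7 ≈ 0.43

3:7 (0.43)


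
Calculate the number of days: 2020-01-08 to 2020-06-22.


166 days

From January 8, 2020 to June 22, 2020
Rest of January 2020: 31 - 8 = 23
Full months: February 2020 29, March 31, April 30, May 31
Days into June 2020: 22
Total = 23 + 29 + 31 + 30 + 31 + 22 = 166 days


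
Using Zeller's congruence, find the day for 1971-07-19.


Monday

Zeller's congruence:
q=19, m=7, k=71, j=19
h = (19 + ⌊13×8/5⌋ + 71 + ⌊71/4⌋ + ⌊19/4⌋ - 2×19) mod 7
= (19 + 20 + 71 + 17 + 4 - 38) mod 7
= 93 mod 7 = 2
h=2 → Monday


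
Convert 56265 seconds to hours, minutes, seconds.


15h 37m 45s

Hours: 56265 ÷ 3600 = 15 remainder 2265
Minutes: 2265 ÷ 60 = 37 remainder 45
Seconds: 45


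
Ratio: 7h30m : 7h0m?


Duration 1: 450 minutes
Duration 2: 420 minutes
Ratio = 450:420
GCD = 30
Simplified = 15:14
As a decimal: 15/14 ≈ 1.07

15:14 (1.07)


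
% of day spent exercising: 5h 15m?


21.9%

Time: 315 minutes
Day: 1440 minutes
Percentage = (315/1440) × 100 ≈ 21.9%


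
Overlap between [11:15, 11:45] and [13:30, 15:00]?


0 minutes

Meeting A: 675-705 (in minutes from midnight)
Meeting B: 810-900
Overlap start = max(675, 810) = 810
Overlap end = min(705, 900) = 705
Overlap = max(0, 705 - 810) = 0 min


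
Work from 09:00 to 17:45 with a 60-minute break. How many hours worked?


7h 45m (465 minutes)

Total time = (17×60+45) - (9×60+0)
= 1065 - 540 = 525 min
Minus break: 525 - 60 = 465 min
= 7h 45m


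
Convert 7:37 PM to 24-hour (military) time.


19:37

Input: 7:37 PM
PM: 7 + 12 = 19


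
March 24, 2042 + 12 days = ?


Start: March 24, 2042
Add 12 days
March 24 → April 1: 31 - 24 + 1 = 8 days (12 - 8 = 4 left)
April 1 + 4 = April 5, 2042

April 5, 2042


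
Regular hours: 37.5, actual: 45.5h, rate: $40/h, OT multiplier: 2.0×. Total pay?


$2140.00

Regular: 37.5h × $40 = $1500.00
Overtime: 45.5 - 37.5 = 8.0h
OT pay: 8.0h × $40 × 2.0 = $640.00
Total = $1500.00 + $640.00 = $2140.00


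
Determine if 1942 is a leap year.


No

Rules: divisible by 4 AND (not by 100 OR by 400)
1942 ÷ 4 = 485 remainder 2 → not divisible by 4
Not divisible by 4 → not a leap year


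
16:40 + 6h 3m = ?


22:43

Start: 1000 minutes from midnight
Add: 363 minutes
Total: 1363 minutes
Hours: 1363 ÷ 60 = 22 remainder 43


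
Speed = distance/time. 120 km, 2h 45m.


Distance: 120 km
Time: 2h 45m = 165 min = 165/60 = 11/4 hours
Speed = 120 ÷ (11/4) = 120 × 4 / 11 = 480/11 ≈ 43.6 km/h

43.6 km/h


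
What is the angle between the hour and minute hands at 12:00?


0.0°

Hour hand (12 ≡ 0 on the dial): 0×30 + 0×0.5 = 0.0°
Minute hand = 0×6 = 0°
Difference = |0.0 - 0| = 0.0°


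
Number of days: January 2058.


31 days

Month: January (month 1)
January has 31 days


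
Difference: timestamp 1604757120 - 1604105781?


651339 seconds (180.9 hours / 7.54 days)

Difference = 1604757120 - 1604105781 = 651339 seconds
In hours: 651339 / 3600 ≈ 180.9
In days: 651339 / 86400 ≈ 7.54


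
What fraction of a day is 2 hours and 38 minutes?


0.1097 (10.97%)

Total minutes: 2×60 + 38 = 158
Day = 24×60 = 1440 minutes
Fraction = 158/1440 ≈ 0.1097
As a percentage: 158/1440 × 100 ≈ 10.97%


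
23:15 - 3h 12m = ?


20:03

Start: 1395 minutes from midnight
Subtract: 192 minutes
Remaining: 1395 - 192 = 1203
Hours: 20, Minutes: 3


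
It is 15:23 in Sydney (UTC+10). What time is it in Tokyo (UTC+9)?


Time difference = UTC+9 - UTC+10 = -1 hours
New hour = (15 -1) mod 24
= 14 mod 24 = 14
Minutes unchanged → 14:23

14:23


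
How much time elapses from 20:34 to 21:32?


End time in minutes: 21×60 + 32 = 1292
Start time in minutes: 20×60 + 34 = 1234
Difference = 1292 - 1234 = 58 minutes
= 0 hours 58 minutes

0h 58m


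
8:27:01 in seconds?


30421 seconds

Hours: 8 × 3600 = 28800
Minutes: 27 × 60 = 1620
Seconds: 1
Total = 28800 + 1620 + 1 = 30421


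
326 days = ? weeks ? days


46 weeks 4 days

Weeks: 326 ÷ 7 = 46 remainder 4


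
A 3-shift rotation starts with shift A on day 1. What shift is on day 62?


Shifts: A, B, C
Start: A (index 0)
Day 62: (0 + 62 - 1) mod 3
= 61 mod 3
= 1
Index 1 → shift B

Shift B


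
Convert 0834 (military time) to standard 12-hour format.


Hour: 8
8 < 12 → AM

8:34 AM


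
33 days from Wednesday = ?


Start: Wednesday (index 2)
(2 + 33) mod 7
= 35 mod 7
= 0
Index 0 → Monday

Monday


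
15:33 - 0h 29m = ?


Start: 933 minutes from midnight
Subtract: 29 minutes
Remaining: 933 - 29 = 904
Hours: 15, Minutes: 4

15:04


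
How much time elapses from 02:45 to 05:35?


End time in minutes: 5×60 + 35 = 335
Start time in minutes: 2×60 + 45 = 165
Difference = 335 - 165 = 170 minutes
= 2 hours 50 minutes

2h 50m


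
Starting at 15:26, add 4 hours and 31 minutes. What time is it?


19:57

Start: 926 minutes from midnight
Add: 271 minutes
Total: 1197 minutes
Hours: 1197 ÷ 60 = 19 remainder 57


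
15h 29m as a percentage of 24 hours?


0.6451 (64.51%)

Total minutes: 15×60 + 29 = 929
Day = 24×60 = 1440 minutes
Fraction = 929/1440 ≈ 0.6451
As a percentage: 929/1440 × 100 ≈ 64.51%


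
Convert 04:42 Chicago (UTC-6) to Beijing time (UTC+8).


18:42

Time difference = UTC+8 - UTC-6 = +14 hours
New hour = (4 + 14) mod 24
= 18 mod 24 = 18
Minutes unchanged → 18:42


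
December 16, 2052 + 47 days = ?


Start: December 16, 2052
Add 47 days
December 16 → January 1: 31 - 16 + 1 = 16 days (47 - 16 = 31 left)
January 1 → February 1: 31 - 1 + 1 = 31 days (31 - 31 = 0 left)
Land exactly on February 1, 2053

February 1, 2053


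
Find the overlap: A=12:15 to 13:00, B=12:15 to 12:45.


30 minutes

Meeting A: 735-780 (in minutes from midnight)
Meeting B: 735-765
Overlap start = max(735, 735) = 735
Overlap end = min(780, 765) = 765
Overlap = max(0, 765 - 735) = 30 min


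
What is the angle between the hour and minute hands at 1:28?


Hour hand = 1×30 + 28×0.5 = 44.0°
Minute hand = 28×6 = 168°
Difference = |44.0 - 168| = 124.0°

124.0°


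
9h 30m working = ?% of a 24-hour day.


39.6%

Time: 570 minutes
Day: 1440 minutes
Percentage = (570/1440) × 100 ≈ 39.6%


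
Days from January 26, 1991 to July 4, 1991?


From January 26, 1991 to July 4, 1991
Rest of January 1991: 31 - 26 = 5
Full months: February 1991 28, March 31, April 30, May 31, June 30
Days into July 1991: 4
Total = 5 + 28 + 31 + 30 + 31 + 30 + 4 = 159 days

159 days


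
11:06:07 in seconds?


39967 seconds

Hours: 11 × 3600 = 39600
Minutes: 6 × 60 = 360
Seconds: 7
Total = 39600 + 360 + 7 = 39967


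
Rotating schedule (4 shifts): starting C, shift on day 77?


Shift C

Shifts: A, B, C, D
Start: C (index 2)
Day 77: (2 + 77 - 1) mod 4
= 78 mod 4
= 2
Index 2 → shift C


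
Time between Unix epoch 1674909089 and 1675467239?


Difference = 1675467239 - 1674909089 = 558150 seconds
In hours: 558150 / 3600 ≈ 155.0
In days: 558150 / 86400 ≈ 6.46

558150 seconds (155.0 hours / 6.46 days)


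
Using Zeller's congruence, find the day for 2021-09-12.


Sunday

Zeller's congruence:
q=12, m=9, k=21, j=20
h = (12 + ⌊13×10/5⌋ + 21 + ⌊21/4⌋ + ⌊20/4⌋ - 2×20) mod 7
= (12 + 26 + 21 + 5 + 5 - 40) mod 7
= 29 mod 7 = 1
h=1 → Sunday


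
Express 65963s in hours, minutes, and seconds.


Hours: 65963 ÷ 3600 = 18 remainder 1163
Minutes: 1163 ÷ 60 = 19 remainder 23
Seconds: 23

18h 19m 23s


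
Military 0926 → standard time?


9:26 AM

Hour: 9
9 < 12 → AM


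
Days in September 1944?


30 days

Month: September (month 9)
September has 30 days


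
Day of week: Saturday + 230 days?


Start: Saturday (index 5)
(5 + 230) mod 7
= 235 mod 7
= 4
Index 4 → Friday

Friday


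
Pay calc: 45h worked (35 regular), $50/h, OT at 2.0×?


$2750.00

Regular: 35h × $50 = $1750.00
Overtime: 45 - 35 = 10h
OT pay: 10h × $50 × 2.0 = $1000.00
Total = $1750.00 + $1000.00 = $2750.00


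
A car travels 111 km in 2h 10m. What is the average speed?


Distance: 111 km
Time: 2h 10m = 130 min = 130/60 = 13/6 hours
Speed = 111 ÷ (13/6) = 111 × 6 / 13 = 666/13 ≈ 51.2 km/h

51.2 km/h


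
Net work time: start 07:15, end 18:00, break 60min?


Total time = (18×60+0) - (7×60+15)
= 1080 - 435 = 645 min
Minus break: 645 - 60 = 585 min
= 9h 45m

9h 45m (585 minutes)


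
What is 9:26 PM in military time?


Input: 9:26 PM
PM: 9 + 12 = 21

21:26


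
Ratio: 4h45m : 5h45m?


Duration 1: 285 minutes
Duration 2: 345 minutes
Ratio = 285:345
GCD = 15
Simplified = 19:23
As a decimal: 19/23 ≈ 0.83

19:23 (0.83)


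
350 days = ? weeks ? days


Weeks: 350 ÷ 7 = 50 remainder 0

50 weeks 0 days


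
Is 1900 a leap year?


No

Rules: divisible by 4 AND (not by 100 OR by 400)
1900 ÷ 4 = 475 exactly → divisible by 4
1900 ÷ 100 = 19 exactly → divisible by 100
1900 ÷ 400 = 4 remainder 300 → not divisible by 400
Divisible by 100 but not by 400 → not a leap year


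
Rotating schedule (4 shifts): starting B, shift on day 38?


Shift C

Shifts: A, B, C, D
Start: B (index 1)
Day 38: (1 + 38 - 1) mod 4
= 38 mod 4
= 2
Index 2 → shift C


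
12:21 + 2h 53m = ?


Start: 741 minutes from midnight
Add: 173 minutes
Total: 914 minutes
Hours: 914 ÷ 60 = 15 remainder 14

15:14


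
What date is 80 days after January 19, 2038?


Start: January 19, 2038
Add 80 days
January 19 → February 1: 31 - 19 + 1 = 13 days (80 - 13 = 67 left)
February 1 → March 1: 28 - 1 + 1 = 28 days (67 - 28 = 39 left)
March 1 → April 1: 31 - 1 + 1 = 31 days (39 - 31 = 8 left)
April 1 + 8 = April 9, 2038

April 9, 2038


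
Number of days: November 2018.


Month: November (month 11)
November has 30 days

30 days


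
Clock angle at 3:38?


Hour hand = 3×30 + 38×0.5 = 109.0°
Minute hand = 38×6 = 228°
Difference = |109.0 - 228| = 119.0°

119.0°


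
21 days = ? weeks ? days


3 weeks 0 days

Weeks: 21 ÷ 7 = 3 remainder 0


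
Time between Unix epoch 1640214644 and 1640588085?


373441 seconds (103.7 hours / 4.32 days)

Difference = 1640588085 - 1640214644 = 373441 seconds
In hours: 373441 / 3600 ≈ 103.7
In days: 373441 / 86400 ≈ 4.32


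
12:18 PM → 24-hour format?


Input: 12:18 PM
12 PM → 12 (noon)

12:18


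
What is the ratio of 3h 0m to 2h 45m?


Duration 1: 180 minutes
Duration 2: 165 minutes
Ratio = 180:165
GCD = 15
Simplified = 12:11
As a decimal: 12/11 ≈ 1.09

12:11 (1.09)


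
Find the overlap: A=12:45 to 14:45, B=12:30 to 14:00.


Meeting A: 765-885 (in minutes from midnight)
Meeting B: 750-840
Overlap start = max(765, 750) = 765
Overlap end = min(885, 840) = 840
Overlap = max(0, 840 - 765) = 75 min

75 minutes


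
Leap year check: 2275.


No

Rules: divisible by 4 AND (not by 100 OR by 400)
2275 ÷ 4 = 568 remainder 3 → not divisible by 4
Not divisible by 4 → not a leap year


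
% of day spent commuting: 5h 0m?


20.8%

Time: 300 minutes
Day: 1440 minutes
Percentage = (300/1440) × 100 ≈ 20.8%


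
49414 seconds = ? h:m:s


13h 43m 34s

Hours: 49414 ÷ 3600 = 13 remainder 2614
Minutes: 2614 ÷ 60 = 43 remainder 34
Seconds: 34


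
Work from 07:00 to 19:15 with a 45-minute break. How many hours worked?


11h 30m (690 minutes)

Total time = (19×60+15) - (7×60+0)
= 1155 - 420 = 735 min
Minus break: 735 - 45 = 690 min
= 11h 30m


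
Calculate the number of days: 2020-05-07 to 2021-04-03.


331 days

From May 7, 2020 to April 3, 2021
Rest of May 2020: 31 - 7 = 24
Full months: June 30, July 31, August 31, September 30, October 31, November 30, December 31, January 31, February 2021 28, March 31
Days into April 2021: 3
Total = 24 + 30 + 31 + 31 + 30 + 31 + 30 + 31 + 31 + 28 + 31 + 3 = 331 days


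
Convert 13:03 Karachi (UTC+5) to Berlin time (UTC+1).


09:03

Time difference = UTC+1 - UTC+5 = -4 hours
New hour = (13 -4) mod 24
= 9 mod 24 = 9
Minutes unchanged → 09:03


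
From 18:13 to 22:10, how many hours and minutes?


End time in minutes: 22×60 + 10 = 1330
Start time in minutes: 18×60 + 13 = 1093
Difference = 1330 - 1093 = 237 minutes
= 3 hours 57 minutes

3h 57m


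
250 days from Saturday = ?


Start: Saturday (index 5)
(5 + 250) mod 7
= 255 mod 7
= 3
Index 3 → Thursday

Thursday


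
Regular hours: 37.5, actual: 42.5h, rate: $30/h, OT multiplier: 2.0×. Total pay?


Regular: 37.5h × $30 = $1125.00
Overtime: 42.5 - 37.5 = 5.0h
OT pay: 5.0h × $30 × 2.0 = $300.00
Total = $1125.00 + $300.00 = $1425.00

$1425.00


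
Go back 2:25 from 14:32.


Start: 872 minutes from midnight
Subtract: 145 minutes
Remaining: 872 - 145 = 727
Hours: 12, Minutes: 7

12:07


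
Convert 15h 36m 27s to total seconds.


56187 seconds

Hours: 15 × 3600 = 54000
Minutes: 36 × 60 = 2160
Seconds: 27
Total = 54000 + 2160 + 27 = 56187


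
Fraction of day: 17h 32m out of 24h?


Total minutes: 17×60 + 32 = 1052
Day = 24×60 = 1440 minutes
Fraction = 1052/1440 ≈ 0.7306
As a percentage: 1052/1440 × 100 ≈ 73.06%

0.7306 (73.06%)


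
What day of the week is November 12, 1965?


Zeller's congruence:
q=12, m=11, k=65, j=19
h = (12 + ⌊13×12/5⌋ + 65 + ⌊65/4⌋ + ⌊19/4⌋ - 2×19) mod 7
= (12 + 31 + 65 + 16 + 4 - 38) mod 7
= 90 mod 7 = 6
h=6 → Friday

Friday


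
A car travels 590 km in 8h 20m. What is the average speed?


70.8 km/h

Distance: 590 km
Time: 8h 20m = 500 min = 500/60 = 25/3 hours
Speed = 590 ÷ (25/3) = 590 × 3 / 25 = 1770/25 = 70.8 km/h


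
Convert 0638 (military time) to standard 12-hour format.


6:38 AM

Hour: 6
6 < 12 → AM


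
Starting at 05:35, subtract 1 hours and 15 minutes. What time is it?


Start: 335 minutes from midnight
Subtract: 75 minutes
Remaining: 335 - 75 = 260
Hours: 4, Minutes: 20

04:20


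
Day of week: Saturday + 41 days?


Friday

Start: Saturday (index 5)
(5 + 41) mod 7
= 46 mod 7
= 4
Index 4 → Friday


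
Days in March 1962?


31 days

Month: March (month 3)
March has 31 days


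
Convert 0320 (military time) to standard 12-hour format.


Hour: 3
3 < 12 → AM

3:20 AM


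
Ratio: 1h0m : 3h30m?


2:7 (0.29)

Duration 1: 60 minutes
Duration 2: 210 minutes
Ratio = 60:210
GCD = 30
Simplified = 2:7
As a decimal: 2/7 ≈ 0.29


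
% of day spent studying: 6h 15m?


26.0%

Time: 375 minutes
Day: 1440 minutes
Percentage = (375/1440) × 100 ≈ 26.0%


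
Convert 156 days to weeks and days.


Weeks: 156 ÷ 7 = 22 remainder 2

22 weeks 2 days


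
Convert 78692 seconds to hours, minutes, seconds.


Hours: 78692 ÷ 3600 = 21 remainder 3092
Minutes: 3092 ÷ 60 = 51 remainder 32
Seconds: 32

21h 51m 32s


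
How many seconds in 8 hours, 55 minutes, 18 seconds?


Hours: 8 × 3600 = 28800
Minutes: 55 × 60 = 3300
Seconds: 18
Total = 28800 + 3300 + 18 = 32118

32118 seconds


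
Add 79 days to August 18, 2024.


November 5, 2024

Start: August 18, 2024
Add 79 days
August 18 → September 1: 31 - 18 + 1 = 14 days (79 - 14 = 65 left)
September 1 → October 1: 30 - 1 + 1 = 30 days (65 - 30 = 35 left)
October 1 → November 1: 31 - 1 + 1 = 31 days (35 - 31 = 4 left)
November 1 + 4 = November 5, 2024


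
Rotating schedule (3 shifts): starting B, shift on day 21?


Shift A

Shifts: A, B, C
Start: B (index 1)
Day 21: (1 + 21 - 1) mod 3
= 21 mod 3
= 0
Index 0 → shift A


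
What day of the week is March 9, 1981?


Monday

Zeller's congruence:
q=9, m=3, k=81, j=19
h = (9 + ⌊13×4/5⌋ + 81 + ⌊81/4⌋ + ⌊19/4⌋ - 2×19) mod 7
= (9 + 10 + 81 + 20 + 4 - 38) mod 7
= 86 mod 7 = 2
h=2 → Monday


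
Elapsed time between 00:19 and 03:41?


3h 22m

End time in minutes: 3×60 + 41 = 221
Start time in minutes: 0×60 + 19 = 19
Difference = 221 - 19 = 202 minutes
= 3 hours 22 minutes


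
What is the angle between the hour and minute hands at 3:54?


Hour hand = 3×30 + 54×0.5 = 117.0°
Minute hand = 54×6 = 324°
Difference = |117.0 - 324| = 207.0°
Since > 180°: 360 - 207.0 = 153.0°

153.0°


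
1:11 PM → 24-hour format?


Input: 1:11 PM
PM: 1 + 12 = 13

13:11


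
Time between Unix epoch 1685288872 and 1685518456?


Difference = 1685518456 - 1685288872 = 229584 seconds
In hours: 229584 / 3600 ≈ 63.8
In days: 229584 / 86400 ≈ 2.66

229584 seconds (63.8 hours / 2.66 days)


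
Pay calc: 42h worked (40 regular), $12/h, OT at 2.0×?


Regular: 40h × $12 = $480.00
Overtime: 42 - 40 = 2h
OT pay: 2h × $12 × 2.0 = $48.00
Total = $480.00 + $48.00 = $528.00

$528.00


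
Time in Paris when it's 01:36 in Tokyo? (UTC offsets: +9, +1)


17:36 (previous day)

Time difference = UTC+1 - UTC+9 = -8 hours
New hour = (1 -8) mod 24
= -7 mod 24 = 17
Minutes unchanged → 17:36; -7 < 0 → previous day


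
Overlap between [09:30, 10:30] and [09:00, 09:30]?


0 minutes

Meeting A: 570-630 (in minutes from midnight)
Meeting B: 540-570
Overlap start = max(570, 540) = 570
Overlap end = min(630, 570) = 570
Overlap = max(0, 570 - 570) = 0 min


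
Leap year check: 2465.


No

Rules: divisible by 4 AND (not by 100 OR by 400)
2465 ÷ 4 = 616 remainder 1 → not divisible by 4
Not divisible by 4 → not a leap year


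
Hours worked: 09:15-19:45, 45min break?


Total time = (19×60+45) - (9×60+15)
= 1185 - 555 = 630 min
Minus break: 630 - 45 = 585 min
= 9h 45m

9h 45m (585 minutes)


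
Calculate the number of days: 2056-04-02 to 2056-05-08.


From April 2, 2056 to May 8, 2056
Rest of April 2056: 30 - 2 = 28
Days into May 2056: 8
Total = 28 + 8 = 36 days

36 days


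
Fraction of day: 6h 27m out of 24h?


Total minutes: 6×60 + 27 = 387
Day = 24×60 = 1440 minutes
Fraction = 387/1440 ≈ 0.2688
As a percentage: 387/1440 × 100 ≈ 26.88%

0.2688 (26.88%)


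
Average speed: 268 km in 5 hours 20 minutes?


Distance: 268 km
Time: 5h 20m = 320 min = 320/60 = 16/3 hours
Speed = 268 ÷ (16/3) = 268 × 3 / 16 = 804/16 ≈ 50.3 km/h

50.3 km/h


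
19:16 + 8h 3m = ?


Start: 1156 minutes from midnight
Add: 483 minutes
Total: 1639 minutes
Hours: 1639 ÷ 60 = 27 remainder 19
27 ≥ 24 → 27 - 24 = 3 (next day)

03:19 (next day)


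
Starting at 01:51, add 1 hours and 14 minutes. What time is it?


03:05

Start: 111 minutes from midnight
Add: 74 minutes
Total: 185 minutes
Hours: 185 ÷ 60 = 3 remainder 5


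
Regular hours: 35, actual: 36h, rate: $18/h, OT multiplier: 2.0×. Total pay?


Regular: 35h × $18 = $630.00
Overtime: 36 - 35 = 1h
OT pay: 1h × $18 × 2.0 = $36.00
Total = $630.00 + $36.00 = $666.00

$666.00


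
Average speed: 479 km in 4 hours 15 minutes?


112.7 km/h

Distance: 479 km
Time: 4h 15m = 255 min = 255/60 = 17/4 hours
Speed = 479 ÷ (17/4) = 479 × 4 / 17 = 1916/17 ≈ 112.7 km/h


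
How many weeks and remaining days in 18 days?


2 weeks 4 days

Weeks: 18 ÷ 7 = 2 remainder 4


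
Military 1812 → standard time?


6:12 PM

Hour: 18
18 - 12 = 6 → PM


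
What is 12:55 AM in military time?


00:55

Input: 12:55 AM
12 AM → 00 (midnight)


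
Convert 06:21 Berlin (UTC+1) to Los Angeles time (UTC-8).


Time difference = UTC-8 - UTC+1 = -9 hours
New hour = (6 -9) mod 24
= -3 mod 24 = 21
Minutes unchanged → 21:21; -3 < 0 → previous day

21:21 (previous day)


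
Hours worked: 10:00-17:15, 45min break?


Total time = (17×60+15) - (10×60+0)
= 1035 - 600 = 435 min
Minus break: 435 - 45 = 390 min
= 6h 30m

6h 30m (390 minutes)


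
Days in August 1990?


31 days

Month: August (month 8)
August has 31 days


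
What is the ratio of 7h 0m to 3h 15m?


28:13 (2.15)

Duration 1: 420 minutes
Duration 2: 195 minutes
Ratio = 420:195
GCD = 15
Simplified = 28:13
As a decimal: 28/13 ≈ 2.15


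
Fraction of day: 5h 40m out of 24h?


Total minutes: 5×60 + 40 = 340
Day = 24×60 = 1440 minutes
Fraction = 340/1440 ≈ 0.2361
As a percentage: 340/1440 × 100 ≈ 23.61%

0.2361 (23.61%)


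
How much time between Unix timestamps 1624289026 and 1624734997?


Difference = 1624734997 - 1624289026 = 445971 seconds
In hours: 445971 / 3600 ≈ 123.9
In days: 445971 / 86400 ≈ 5.16

445971 seconds (123.9 hours / 5.16 days)


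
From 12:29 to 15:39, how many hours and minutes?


3h 10m

End time in minutes: 15×60 + 39 = 939
Start time in minutes: 12×60 + 29 = 749
Difference = 939 - 749 = 190 minutes
= 3 hours 10 minutes


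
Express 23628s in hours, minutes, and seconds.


Hours: 23628 ÷ 3600 = 6 remainder 2028
Minutes: 2028 ÷ 60 = 33 remainder 48
Seconds: 48

6h 33m 48s


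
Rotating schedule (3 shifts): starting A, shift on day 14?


Shift B

Shifts: A, B, C
Start: A (index 0)
Day 14: (0 + 14 - 1) mod 3
= 13 mod 3
= 1
Index 1 → shift B


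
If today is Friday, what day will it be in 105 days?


Start: Friday (index 4)
(4 + 105) mod 7
= 109 mod 7
= 4
Index 4 → Friday

Friday


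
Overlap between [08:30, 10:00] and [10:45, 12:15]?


0 minutes

Meeting A: 510-600 (in minutes from midnight)
Meeting B: 645-735
Overlap start = max(510, 645) = 645
Overlap end = min(600, 735) = 600
Overlap = max(0, 600 - 645) = 0 min


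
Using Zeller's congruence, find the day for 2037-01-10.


Zeller's congruence:
q=10, m=13, k=36, j=20
h = (10 + ⌊13×14/5⌋ + 36 + ⌊36/4⌋ + ⌊20/4⌋ - 2×20) mod 7
= (10 + 36 + 36 + 9 + 5 - 40) mod 7
= 56 mod 7 = 0
h=0 → Saturday

Saturday


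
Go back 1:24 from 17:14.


Start: 1034 minutes from midnight
Subtract: 84 minutes
Remaining: 1034 - 84 = 950
Hours: 15, Minutes: 50

15:50


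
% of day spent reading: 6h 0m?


Time: 360 minutes
Day: 1440 minutes
Percentage = (360/1440) × 100 = 25.0%

25.0%


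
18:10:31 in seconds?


65431 seconds

Hours: 18 × 3600 = 64800
Minutes: 10 × 60 = 600
Seconds: 31
Total = 64800 + 600 + 31 = 65431
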